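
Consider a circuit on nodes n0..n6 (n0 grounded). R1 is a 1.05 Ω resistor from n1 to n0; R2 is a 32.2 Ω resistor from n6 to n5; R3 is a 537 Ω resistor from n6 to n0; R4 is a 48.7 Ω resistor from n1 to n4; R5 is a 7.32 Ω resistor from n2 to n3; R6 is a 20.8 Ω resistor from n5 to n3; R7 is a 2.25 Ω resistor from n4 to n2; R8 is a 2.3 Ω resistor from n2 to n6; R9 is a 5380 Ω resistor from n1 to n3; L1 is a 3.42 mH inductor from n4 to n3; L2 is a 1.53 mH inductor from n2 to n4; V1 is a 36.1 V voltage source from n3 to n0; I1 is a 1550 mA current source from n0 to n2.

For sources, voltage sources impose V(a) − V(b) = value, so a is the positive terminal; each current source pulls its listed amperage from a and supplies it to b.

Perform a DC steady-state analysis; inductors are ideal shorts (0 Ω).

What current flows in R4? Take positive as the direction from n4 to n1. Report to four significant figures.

0.7255 A

Apply KCL at each of the 6 non-ground nodes and solve the resulting linear system.
Node n1: branches {R1, R4, R9} → V_1 = 0.7687
Node n2: branches {R5, R7, R8, L2, I1} → V_2 = 36.10
Node n3: branches {R5, R6, R9, L1, V1} → V_3 = 36.10
Node n4: branches {R4, R7, L1, L2} → V_4 = 36.10
Node n5: branches {R2, R6} → V_5 = 36.04
Node n6: branches {R2, R3, R8} → V_6 = 35.95
Source currents: i(L1)=0.7603, i(L2)=1.486, i(V1)=0.7510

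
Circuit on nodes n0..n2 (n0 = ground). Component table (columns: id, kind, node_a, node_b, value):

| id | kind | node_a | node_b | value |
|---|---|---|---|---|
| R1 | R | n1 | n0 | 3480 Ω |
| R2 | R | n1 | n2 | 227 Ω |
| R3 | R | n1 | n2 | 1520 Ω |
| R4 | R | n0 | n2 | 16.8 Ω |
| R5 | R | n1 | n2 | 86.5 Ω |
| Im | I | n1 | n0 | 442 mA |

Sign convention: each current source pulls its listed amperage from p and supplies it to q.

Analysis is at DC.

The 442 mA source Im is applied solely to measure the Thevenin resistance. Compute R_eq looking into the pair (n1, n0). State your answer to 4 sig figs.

Element admittances at DC:
  Y(R1) = 0.0002874 S between n1,n0
  Y(R2) = 0.004405 S between n1,n2
  Y(R3) = 0.0006579 S between n1,n2
  Y(R4) = 0.05952 S between n0,n2
  Y(R5) = 0.01156 S between n1,n2
  Im: injects 0.442 A into n0 (from n1)
Assemble and solve the 2×2 MNA system:
  V(n1)=-33.28  V(n2)=-7.265

R_eq = 75.29 Ω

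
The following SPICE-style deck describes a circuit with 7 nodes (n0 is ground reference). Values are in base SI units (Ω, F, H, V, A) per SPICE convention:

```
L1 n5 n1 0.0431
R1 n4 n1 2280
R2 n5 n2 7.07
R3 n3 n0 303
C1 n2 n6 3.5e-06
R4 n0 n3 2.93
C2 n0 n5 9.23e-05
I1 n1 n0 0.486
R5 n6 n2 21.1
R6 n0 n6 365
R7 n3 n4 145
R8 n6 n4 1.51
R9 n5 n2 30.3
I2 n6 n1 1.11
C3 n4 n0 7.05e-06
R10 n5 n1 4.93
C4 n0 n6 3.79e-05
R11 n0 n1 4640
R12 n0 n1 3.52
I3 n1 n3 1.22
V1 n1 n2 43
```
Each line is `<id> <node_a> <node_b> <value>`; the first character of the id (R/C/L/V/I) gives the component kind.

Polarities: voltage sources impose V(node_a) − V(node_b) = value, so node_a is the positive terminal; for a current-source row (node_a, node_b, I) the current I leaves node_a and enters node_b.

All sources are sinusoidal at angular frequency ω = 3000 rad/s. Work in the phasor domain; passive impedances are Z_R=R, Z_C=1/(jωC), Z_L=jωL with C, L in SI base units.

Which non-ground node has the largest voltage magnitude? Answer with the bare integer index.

2

Element admittances at ω=3000 rad/s:
  Y(L1) = 0.000-0.007734j S between n5,n1
  Y(R1) = 0.0004386+0.000j S between n4,n1
  Y(R2) = 0.1414+0.000j S between n5,n2
  Y(R3) = 0.003300+0.000j S between n3,n0
  Y(C1) = 0.000+0.01050j S between n2,n6
  Y(R4) = 0.3413+0.000j S between n0,n3
  Y(C2) = 0.000+0.2769j S between n0,n5
  I1: injects 0.486 A into n0 (from n1)
  Y(R5) = 0.04739+0.000j S between n6,n2
  Y(R6) = 0.002740+0.000j S between n0,n6
  Y(R7) = 0.006897+0.000j S between n3,n4
  Y(R8) = 0.6623+0.000j S between n6,n4
  Y(R9) = 0.03300+0.000j S between n5,n2
  I2: injects 1.11 A into n1 (from n6)
  Y(C3) = 0.000+0.02115j S between n4,n0
  Y(R10) = 0.2028+0.000j S between n5,n1
  Y(C4) = 0.000+0.1137j S between n0,n6
  Y(R11) = 0.0002155+0.000j S between n0,n1
  Y(R12) = 0.2841+0.000j S between n0,n1
  I3: injects 1.22 A into n3 (from n1)
  V1: constraint V(n1)−V(n2) = 43
Assemble and solve the 7×7 MNA system:
  V(n1)=10.12+6.119j  V(n2)=-32.88+6.119j  V(n3)=3.351+0.3138j  V(n4)=-6.131+15.99j  V(n5)=-3.590+8.472j  V(n6)=-6.752+15.97j
  i(V1)=-6.244-1.152j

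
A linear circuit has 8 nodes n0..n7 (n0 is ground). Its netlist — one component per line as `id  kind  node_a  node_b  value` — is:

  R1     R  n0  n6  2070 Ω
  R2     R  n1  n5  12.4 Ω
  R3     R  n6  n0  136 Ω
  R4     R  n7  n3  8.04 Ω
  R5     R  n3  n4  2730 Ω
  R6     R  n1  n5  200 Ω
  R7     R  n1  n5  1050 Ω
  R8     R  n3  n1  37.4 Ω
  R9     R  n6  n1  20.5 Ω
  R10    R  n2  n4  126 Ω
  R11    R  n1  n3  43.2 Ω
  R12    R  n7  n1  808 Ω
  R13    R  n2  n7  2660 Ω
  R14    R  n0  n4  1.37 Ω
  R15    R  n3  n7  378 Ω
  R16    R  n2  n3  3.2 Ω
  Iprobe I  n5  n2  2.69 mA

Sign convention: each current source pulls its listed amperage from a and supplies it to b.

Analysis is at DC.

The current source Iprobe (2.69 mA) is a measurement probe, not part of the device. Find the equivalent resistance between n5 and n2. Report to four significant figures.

R_eq = 32.56 Ω

MNA unknowns: 7 node voltages V₁..V_7
R1: Y=0.0004831 on G[0,6]
R2: Y=0.08065 on G[1,5]
R3: Y=0.007353 on G[6,0]
R4: Y=0.1244 on G[7,3]
R5: Y=0.0003663 on G[3,4]
R6: Y=0.005000 on G[1,5]
R7: Y=0.0009524 on G[1,5]
R8: Y=0.02674 on G[3,1]
R9: Y=0.04878 on G[6,1]
R10: Y=0.007937 on G[2,4]
R11: Y=0.02315 on G[1,3]
R12: Y=0.001238 on G[7,1]
R13: Y=0.0003759 on G[2,7]
R14: Y=0.7299 on G[0,4]
R15: Y=0.002646 on G[3,7]
R16: Y=0.3125 on G[2,3]
Iprobe: z[5]−=0.00269, z[2]+=0.00269
solve → V1=-0.03082, V2=0.02569, V3=0.01774, V4=0.0002850, V5=-0.06188, V6=-0.02655, V7=0.01730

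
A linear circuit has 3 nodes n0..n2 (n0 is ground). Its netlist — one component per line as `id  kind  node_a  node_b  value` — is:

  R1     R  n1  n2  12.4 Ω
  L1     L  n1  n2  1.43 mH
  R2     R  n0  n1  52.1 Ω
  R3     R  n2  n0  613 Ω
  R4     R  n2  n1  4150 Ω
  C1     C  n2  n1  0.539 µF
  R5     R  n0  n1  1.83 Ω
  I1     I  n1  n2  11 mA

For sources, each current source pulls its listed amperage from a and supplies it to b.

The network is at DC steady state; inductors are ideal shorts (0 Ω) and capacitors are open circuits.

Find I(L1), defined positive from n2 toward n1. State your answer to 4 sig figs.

0.01100 A

Apply KCL at each of the 2 non-ground nodes and solve the resulting linear system.
Node n1: branches {R1, L1, R2, R4, C1, R5, I1} → V_1 = 0.000
Node n2: branches {R1, L1, R3, R4, C1, I1} → V_2 = 0.000
Source currents: i(L1)=-0.01100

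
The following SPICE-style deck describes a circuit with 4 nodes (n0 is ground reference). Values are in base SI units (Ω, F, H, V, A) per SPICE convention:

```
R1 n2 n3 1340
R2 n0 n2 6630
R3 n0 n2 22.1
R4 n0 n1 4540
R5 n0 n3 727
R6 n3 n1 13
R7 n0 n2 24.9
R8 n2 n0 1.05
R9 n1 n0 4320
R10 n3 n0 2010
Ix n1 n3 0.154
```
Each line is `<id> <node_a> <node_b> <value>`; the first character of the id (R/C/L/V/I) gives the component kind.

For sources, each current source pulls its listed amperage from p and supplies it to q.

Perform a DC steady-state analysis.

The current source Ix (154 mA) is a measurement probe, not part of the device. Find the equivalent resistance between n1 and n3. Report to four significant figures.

R_eq = 12.94 Ω

MNA unknowns: 3 node voltages V₁..V_3
R1: Y=0.0007463 on G[2,3]
R2: Y=0.0001508 on G[0,2]
R3: Y=0.04525 on G[0,2]
R4: Y=0.0002203 on G[0,1]
R5: Y=0.001376 on G[0,3]
R6: Y=0.07692 on G[3,1]
R7: Y=0.04016 on G[0,2]
R8: Y=0.9524 on G[2,0]
R9: Y=0.0002315 on G[1,0]
R10: Y=0.0004975 on G[3,0]
Ix: z[1]−=0.154, z[3]+=0.154
solve → V1=-1.699, V2=0.0002106, V3=0.2931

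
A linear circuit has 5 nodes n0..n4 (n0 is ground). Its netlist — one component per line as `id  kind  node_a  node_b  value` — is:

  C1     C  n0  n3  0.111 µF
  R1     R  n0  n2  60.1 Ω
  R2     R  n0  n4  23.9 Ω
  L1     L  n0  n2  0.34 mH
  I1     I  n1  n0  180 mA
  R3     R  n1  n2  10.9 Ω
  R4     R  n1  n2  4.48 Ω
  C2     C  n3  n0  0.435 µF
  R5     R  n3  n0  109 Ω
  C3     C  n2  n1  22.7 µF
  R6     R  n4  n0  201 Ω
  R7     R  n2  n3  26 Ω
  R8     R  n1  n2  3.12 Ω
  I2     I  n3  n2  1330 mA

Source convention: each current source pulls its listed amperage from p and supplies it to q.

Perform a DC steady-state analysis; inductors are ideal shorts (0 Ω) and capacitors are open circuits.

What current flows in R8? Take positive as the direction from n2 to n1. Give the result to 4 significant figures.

Element admittances at DC:
  Y(C1) = 0.000 S between n0,n3
  Y(R1) = 0.01664 S between n0,n2
  Y(R2) = 0.04184 S between n0,n4
  L1: short n0↔n2 (DC inductor)
  I1: injects 0.18 A into n0 (from n1)
  Y(R3) = 0.09174 S between n1,n2
  Y(R4) = 0.2232 S between n1,n2
  Y(C2) = 0.000 S between n3,n0
  Y(R5) = 0.009174 S between n3,n0
  Y(C3) = 0.000 S between n2,n1
  Y(R6) = 0.004975 S between n4,n0
  Y(R7) = 0.03846 S between n2,n3
  Y(R8) = 0.3205 S between n1,n2
  I2: injects 1.33 A into n2 (from n3)
Assemble and solve the 5×5 MNA system:
  V(n1)=-0.2833  V(n2)=0.000  V(n3)=-27.92  V(n4)=0.000
  i(L1)=-0.07615

0.09079 A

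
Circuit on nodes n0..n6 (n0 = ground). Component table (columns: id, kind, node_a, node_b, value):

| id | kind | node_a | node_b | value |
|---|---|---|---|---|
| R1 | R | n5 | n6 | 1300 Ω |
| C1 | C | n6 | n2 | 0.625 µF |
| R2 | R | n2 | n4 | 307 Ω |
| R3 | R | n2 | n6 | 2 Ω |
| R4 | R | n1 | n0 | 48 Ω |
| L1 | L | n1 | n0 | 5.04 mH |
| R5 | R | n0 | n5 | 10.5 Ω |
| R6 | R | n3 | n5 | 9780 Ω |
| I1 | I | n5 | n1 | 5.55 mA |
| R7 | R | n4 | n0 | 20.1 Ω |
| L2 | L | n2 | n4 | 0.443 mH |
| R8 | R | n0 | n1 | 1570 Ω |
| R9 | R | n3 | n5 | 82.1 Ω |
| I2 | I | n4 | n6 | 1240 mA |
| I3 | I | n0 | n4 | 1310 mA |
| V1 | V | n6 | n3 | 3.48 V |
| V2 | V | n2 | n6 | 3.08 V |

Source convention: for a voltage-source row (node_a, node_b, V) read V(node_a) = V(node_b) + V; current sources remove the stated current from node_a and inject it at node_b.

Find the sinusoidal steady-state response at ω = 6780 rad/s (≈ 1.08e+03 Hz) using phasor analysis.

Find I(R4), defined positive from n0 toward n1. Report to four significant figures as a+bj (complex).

Apply KCL at each of the 6 non-ground nodes and solve the resulting linear system.
Node n1: branches {R4, L1, I1, R8} → V_1 = 0.09045+0.1233j
Node n2: branches {C1, R2, R3, L2, V2} → V_2 = 22.67+2.567j
Node n3: branches {R6, R9, V1} → V_3 = 16.11+2.567j
Node n4: branches {R2, R7, L2, I2, I3} → V_4 = 22.55-0.5921j
Node n5: branches {R1, R5, R6, I1, R9} → V_5 = 1.915+0.3093j
Node n6: branches {R1, C1, R3, I2, V1, V2} → V_6 = 19.59+2.567j
Source currents: i(V1)=0.1744+0.02772j, i(V2)=-2.592+0.01641j

-0.001884-0.002569j A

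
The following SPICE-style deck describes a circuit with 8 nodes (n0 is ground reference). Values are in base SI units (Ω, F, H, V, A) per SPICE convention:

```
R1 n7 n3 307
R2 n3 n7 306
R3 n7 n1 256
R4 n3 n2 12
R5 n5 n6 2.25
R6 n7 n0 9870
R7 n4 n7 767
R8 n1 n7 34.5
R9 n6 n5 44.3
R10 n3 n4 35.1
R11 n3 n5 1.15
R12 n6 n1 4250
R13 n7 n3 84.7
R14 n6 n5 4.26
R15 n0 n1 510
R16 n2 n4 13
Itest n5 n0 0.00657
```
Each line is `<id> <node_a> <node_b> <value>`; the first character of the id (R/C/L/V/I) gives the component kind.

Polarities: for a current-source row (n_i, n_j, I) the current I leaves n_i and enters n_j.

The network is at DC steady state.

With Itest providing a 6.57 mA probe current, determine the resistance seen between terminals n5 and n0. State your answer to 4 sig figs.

Apply KCL at each of the 7 non-ground nodes and solve the resulting linear system.
Node n1: branches {R3, R8, R12, R15} → V_1 = -3.177
Node n2: branches {R4, R16} → V_2 = -3.688
Node n3: branches {R1, R2, R4, R10, R11, R13} → V_3 = -3.691
Node n4: branches {R7, R10, R16} → V_4 = -3.685
Node n5: branches {R5, R9, R11, R14, Itest} → V_5 = -3.699
Node n6: branches {R5, R9, R12, R14} → V_6 = -3.699
Node n7: branches {R1, R2, R3, R6, R7, R8, R13} → V_7 = -3.363

R_eq = 563.0 Ω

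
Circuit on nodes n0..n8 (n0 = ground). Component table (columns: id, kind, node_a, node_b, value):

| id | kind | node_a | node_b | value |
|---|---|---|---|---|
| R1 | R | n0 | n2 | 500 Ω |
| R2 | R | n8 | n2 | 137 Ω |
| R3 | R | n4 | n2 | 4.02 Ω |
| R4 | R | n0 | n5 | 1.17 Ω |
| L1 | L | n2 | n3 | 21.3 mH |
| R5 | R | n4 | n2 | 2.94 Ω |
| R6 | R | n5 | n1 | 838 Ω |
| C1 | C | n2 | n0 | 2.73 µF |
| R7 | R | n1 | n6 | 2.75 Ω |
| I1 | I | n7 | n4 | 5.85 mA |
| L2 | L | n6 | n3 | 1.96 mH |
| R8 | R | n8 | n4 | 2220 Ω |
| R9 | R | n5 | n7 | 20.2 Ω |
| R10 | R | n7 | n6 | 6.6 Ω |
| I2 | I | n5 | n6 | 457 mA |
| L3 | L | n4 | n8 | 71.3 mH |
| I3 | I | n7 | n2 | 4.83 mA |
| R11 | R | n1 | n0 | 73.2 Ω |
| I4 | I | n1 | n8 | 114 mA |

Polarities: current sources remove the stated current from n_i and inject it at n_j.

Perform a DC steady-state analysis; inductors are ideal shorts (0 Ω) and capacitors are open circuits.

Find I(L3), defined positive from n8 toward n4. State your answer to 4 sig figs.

Apply KCL at each of the 8 non-ground nodes and solve the resulting linear system.
Node n1: branches {R6, R7, R11, I4} → V_1 = 7.918
Node n2: branches {R1, R2, R3, L1, R5, C1, I3} → V_2 = 8.556
Node n3: branches {L1, L2} → V_3 = 8.556
Node n4: branches {R3, R5, I1, R8, L3} → V_4 = 8.757
Node n5: branches {R4, R6, R9, I2} → V_5 = -0.1466
Node n6: branches {R7, L2, R10, I2} → V_6 = 8.556
Node n7: branches {I1, R9, R10, I3} → V_7 = 6.360
Node n8: branches {R2, R8, L3, I4} → V_8 = 8.757
Source currents: i(L1)=0.1076, i(L2)=-0.1076, i(L3)=-0.1125

0.1125 A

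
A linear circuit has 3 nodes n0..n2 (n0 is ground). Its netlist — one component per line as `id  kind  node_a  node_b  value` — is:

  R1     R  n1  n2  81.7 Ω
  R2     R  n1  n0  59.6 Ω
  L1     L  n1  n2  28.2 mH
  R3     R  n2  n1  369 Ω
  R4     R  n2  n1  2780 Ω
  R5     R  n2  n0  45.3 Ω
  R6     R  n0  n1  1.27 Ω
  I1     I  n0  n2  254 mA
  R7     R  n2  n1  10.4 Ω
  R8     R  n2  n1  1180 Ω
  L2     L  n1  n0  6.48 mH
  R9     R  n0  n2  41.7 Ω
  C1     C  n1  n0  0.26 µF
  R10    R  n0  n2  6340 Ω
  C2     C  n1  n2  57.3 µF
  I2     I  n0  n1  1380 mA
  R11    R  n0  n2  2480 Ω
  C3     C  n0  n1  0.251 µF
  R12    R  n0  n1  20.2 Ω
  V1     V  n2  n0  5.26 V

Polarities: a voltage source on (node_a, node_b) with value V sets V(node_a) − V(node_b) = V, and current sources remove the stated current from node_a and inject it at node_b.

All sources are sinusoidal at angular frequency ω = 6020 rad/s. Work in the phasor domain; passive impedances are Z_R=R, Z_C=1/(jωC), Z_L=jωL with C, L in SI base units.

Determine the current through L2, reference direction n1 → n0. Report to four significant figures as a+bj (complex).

Element admittances at ω=6020 rad/s:
  Y(R1) = 0.01224+0.000j S between n1,n2
  Y(R2) = 0.01678+0.000j S between n1,n0
  Y(L1) = 0.000-0.005891j S between n1,n2
  Y(R3) = 0.002710+0.000j S between n2,n1
  Y(R4) = 0.0003597+0.000j S between n2,n1
  Y(R5) = 0.02208+0.000j S between n2,n0
  Y(R6) = 0.7874+0.000j S between n0,n1
  I1: injects 0.254 A into n2 (from n0)
  Y(R7) = 0.09615+0.000j S between n2,n1
  Y(R8) = 0.0008475+0.000j S between n2,n1
  Y(L2) = 0.000-0.02563j S between n1,n0
  Y(R9) = 0.02398+0.000j S between n0,n2
  Y(C1) = 0.000+0.001565j S between n1,n0
  Y(R10) = 0.0001577+0.000j S between n0,n2
  Y(C2) = 0.000+0.3449j S between n1,n2
  I2: injects 1.38 A into n1 (from n0)
  Y(R11) = 0.0004032+0.000j S between n0,n2
  Y(C3) = 0.000+0.001511j S between n0,n1
  Y(R12) = 0.04950+0.000j S between n0,n1
  V1: constraint V(n2)−V(n0) = 5.26
Assemble and solve the 3×3 MNA system:
  V(n1)=2.389+1.064j  V(n2)=5.260+0.000j
  i(V1)=-0.6743-0.8541j

0.02727-0.06123j A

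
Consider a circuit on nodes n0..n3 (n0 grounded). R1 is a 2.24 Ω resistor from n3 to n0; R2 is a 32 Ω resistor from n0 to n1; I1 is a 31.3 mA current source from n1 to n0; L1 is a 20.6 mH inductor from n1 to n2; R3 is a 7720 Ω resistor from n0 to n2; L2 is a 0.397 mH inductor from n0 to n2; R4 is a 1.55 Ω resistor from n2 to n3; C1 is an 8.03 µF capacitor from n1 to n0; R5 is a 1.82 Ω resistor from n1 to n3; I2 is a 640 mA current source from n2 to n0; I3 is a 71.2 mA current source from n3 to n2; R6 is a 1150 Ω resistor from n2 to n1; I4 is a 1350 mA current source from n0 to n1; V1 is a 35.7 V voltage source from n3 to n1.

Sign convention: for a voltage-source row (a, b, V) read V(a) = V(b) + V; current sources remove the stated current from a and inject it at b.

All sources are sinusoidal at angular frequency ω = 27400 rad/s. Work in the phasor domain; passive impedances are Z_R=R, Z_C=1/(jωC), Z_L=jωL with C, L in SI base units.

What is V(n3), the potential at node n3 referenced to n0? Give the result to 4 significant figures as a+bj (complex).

Element admittances at ω=27400 rad/s:
  Y(R1) = 0.4464+0.000j S between n3,n0
  Y(R2) = 0.03125+0.000j S between n0,n1
  I1: injects 0.0313 A into n0 (from n1)
  Y(L1) = 0.000-0.001772j S between n1,n2
  Y(R3) = 0.0001295+0.000j S between n0,n2
  Y(L2) = 0.000-0.09193j S between n0,n2
  Y(R4) = 0.6452+0.000j S between n2,n3
  Y(C1) = 0.000+0.2200j S between n1,n0
  Y(R5) = 0.5495+0.000j S between n1,n3
  I2: injects 0.64 A into n0 (from n2)
  I3: injects 0.0712 A into n2 (from n3)
  Y(R6) = 0.0008696+0.000j S between n2,n1
  I4: injects 1.35 A into n1 (from n0)
  V1: constraint V(n3)−V(n1) = 35.7
Assemble and solve the 4×4 MNA system:
  V(n1)=-28.36+13.89j  V(n2)=4.337+14.60j  V(n3)=7.345+13.89j
  i(V1)=-24.91-5.747j

7.345+13.89j V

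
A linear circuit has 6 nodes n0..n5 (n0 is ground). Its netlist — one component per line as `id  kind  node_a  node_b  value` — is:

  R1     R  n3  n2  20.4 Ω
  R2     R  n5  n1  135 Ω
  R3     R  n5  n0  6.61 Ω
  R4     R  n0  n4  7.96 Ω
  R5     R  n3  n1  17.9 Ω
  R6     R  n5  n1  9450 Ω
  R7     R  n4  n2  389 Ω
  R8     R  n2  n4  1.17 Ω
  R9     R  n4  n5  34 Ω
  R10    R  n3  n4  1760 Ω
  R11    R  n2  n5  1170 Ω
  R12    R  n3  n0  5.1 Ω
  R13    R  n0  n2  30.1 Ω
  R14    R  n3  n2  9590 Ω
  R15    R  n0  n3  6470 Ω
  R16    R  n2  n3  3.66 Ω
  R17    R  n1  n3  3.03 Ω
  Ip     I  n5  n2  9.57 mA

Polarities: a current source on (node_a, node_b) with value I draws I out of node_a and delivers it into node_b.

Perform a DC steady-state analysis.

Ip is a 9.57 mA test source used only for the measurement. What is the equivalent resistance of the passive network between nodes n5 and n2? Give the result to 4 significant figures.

MNA unknowns: 5 node voltages V₁..V_5
R1: Y=0.04902 on G[3,2]
R2: Y=0.007407 on G[5,1]
R3: Y=0.1513 on G[5,0]
R4: Y=0.1256 on G[0,4]
R5: Y=0.05587 on G[3,1]
R6: Y=0.0001058 on G[5,1]
R7: Y=0.002571 on G[4,2]
R8: Y=0.8547 on G[2,4]
R9: Y=0.02941 on G[4,5]
R10: Y=0.0005682 on G[3,4]
R11: Y=0.0008547 on G[2,5]
R12: Y=0.1961 on G[3,0]
R13: Y=0.03322 on G[0,2]
R14: Y=0.0001043 on G[3,2]
R15: Y=0.0001546 on G[0,3]
R16: Y=0.2732 on G[2,3]
R17: Y=0.3300 on G[1,3]
Ip: z[5]−=0.00957, z[2]+=0.00957
solve → V1=0.01540, V2=0.02814, V3=0.01660, V4=0.02248, V5=-0.04638

R_eq = 7.787 Ω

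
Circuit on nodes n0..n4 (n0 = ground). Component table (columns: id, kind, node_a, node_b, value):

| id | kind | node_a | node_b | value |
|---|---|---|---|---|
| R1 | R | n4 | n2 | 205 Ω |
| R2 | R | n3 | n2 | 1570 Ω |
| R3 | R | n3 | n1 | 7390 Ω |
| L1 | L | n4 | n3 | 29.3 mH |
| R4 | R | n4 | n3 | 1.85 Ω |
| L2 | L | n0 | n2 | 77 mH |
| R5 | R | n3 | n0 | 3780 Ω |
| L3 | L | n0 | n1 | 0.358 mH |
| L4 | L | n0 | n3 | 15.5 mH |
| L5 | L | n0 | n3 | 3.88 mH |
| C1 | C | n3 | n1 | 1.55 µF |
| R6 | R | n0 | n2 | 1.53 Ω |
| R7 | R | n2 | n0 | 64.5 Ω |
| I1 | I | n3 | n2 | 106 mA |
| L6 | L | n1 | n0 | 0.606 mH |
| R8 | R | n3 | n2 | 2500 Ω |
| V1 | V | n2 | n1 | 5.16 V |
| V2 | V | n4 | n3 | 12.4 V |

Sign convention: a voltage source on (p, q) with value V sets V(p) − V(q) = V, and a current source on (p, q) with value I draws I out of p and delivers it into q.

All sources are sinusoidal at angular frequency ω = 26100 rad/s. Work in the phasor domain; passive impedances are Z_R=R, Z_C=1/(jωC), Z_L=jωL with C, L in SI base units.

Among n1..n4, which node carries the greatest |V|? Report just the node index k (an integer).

3

Element admittances at ω=26100 rad/s:
  Y(R1) = 0.004878+0.000j S between n4,n2
  Y(R2) = 0.0006369+0.000j S between n3,n2
  Y(R3) = 0.0001353+0.000j S between n3,n1
  Y(L1) = 0.000-0.001308j S between n4,n3
  Y(R4) = 0.5405+0.000j S between n4,n3
  Y(L2) = 0.000-0.0004976j S between n0,n2
  Y(R5) = 0.0002646+0.000j S between n3,n0
  Y(L3) = 0.000-0.1070j S between n0,n1
  Y(L4) = 0.000-0.002472j S between n0,n3
  Y(L5) = 0.000-0.009875j S between n0,n3
  Y(C1) = 0.000+0.04045j S between n3,n1
  Y(R6) = 0.6536+0.000j S between n0,n2
  Y(R7) = 0.01550+0.000j S between n2,n0
  I1: injects 0.106 A into n2 (from n3)
  Y(L6) = 0.000-0.06322j S between n1,n0
  Y(R8) = 0.0004000+0.000j S between n3,n2
  V1: constraint V(n2)−V(n1) = 5.16
  V2: constraint V(n4)−V(n3) = 12.4
Assemble and solve the 6×6 MNA system:
  V(n1)=-4.845-1.377j  V(n2)=0.3146-1.377j  V(n3)=-7.755+2.157j  V(n4)=4.645+2.157j
  i(V1)=-0.09103+0.9421j  i(V2)=-6.724-0.001021j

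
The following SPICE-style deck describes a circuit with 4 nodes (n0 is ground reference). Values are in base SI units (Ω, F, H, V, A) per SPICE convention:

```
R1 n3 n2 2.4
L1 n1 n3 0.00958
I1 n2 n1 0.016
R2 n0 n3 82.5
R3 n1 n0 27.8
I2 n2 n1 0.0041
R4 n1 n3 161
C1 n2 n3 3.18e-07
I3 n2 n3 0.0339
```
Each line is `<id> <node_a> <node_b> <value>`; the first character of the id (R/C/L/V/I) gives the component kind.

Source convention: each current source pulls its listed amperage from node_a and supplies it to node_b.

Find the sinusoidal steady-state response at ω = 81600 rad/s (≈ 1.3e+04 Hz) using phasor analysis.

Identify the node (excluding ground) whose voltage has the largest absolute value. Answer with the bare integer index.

2

Element admittances at ω=81600 rad/s:
  Y(R1) = 0.4167+0.000j S between n3,n2
  Y(L1) = 0.000-0.001279j S between n1,n3
  I1: injects 0.016 A into n1 (from n2)
  Y(R2) = 0.01212+0.000j S between n0,n3
  Y(R3) = 0.03597+0.000j S between n1,n0
  I2: injects 0.0041 A into n1 (from n2)
  Y(R4) = 0.006211+0.000j S between n1,n3
  Y(C1) = 0.000+0.02595j S between n2,n3
  I3: injects 0.0339 A into n3 (from n2)
Assemble and solve the 3×3 MNA system:
  V(n1)=0.3293+0.02757j  V(n2)=-1.106-0.07379j  V(n3)=-0.9772-0.08183j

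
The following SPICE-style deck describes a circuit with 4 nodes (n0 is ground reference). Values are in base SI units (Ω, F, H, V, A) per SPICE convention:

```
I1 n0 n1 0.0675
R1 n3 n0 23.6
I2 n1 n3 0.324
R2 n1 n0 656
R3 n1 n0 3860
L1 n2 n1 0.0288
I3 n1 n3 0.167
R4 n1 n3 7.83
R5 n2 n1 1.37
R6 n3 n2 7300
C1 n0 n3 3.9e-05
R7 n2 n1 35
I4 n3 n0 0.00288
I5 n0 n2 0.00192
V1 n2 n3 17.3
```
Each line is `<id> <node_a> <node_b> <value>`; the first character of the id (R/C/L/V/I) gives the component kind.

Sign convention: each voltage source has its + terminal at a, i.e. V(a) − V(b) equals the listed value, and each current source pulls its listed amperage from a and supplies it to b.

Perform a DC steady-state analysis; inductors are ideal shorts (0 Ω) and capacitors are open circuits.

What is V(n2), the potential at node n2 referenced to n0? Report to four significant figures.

MNA unknowns: 3 node voltages V₁..V_3 plus 2 source currents (L1, V1)
I1: z[0]−=0.0675, z[1]+=0.0675
R1: Y=0.04237 on G[3,0]
I2: z[1]−=0.324, z[3]+=0.324
R2: Y=0.001524 on G[1,0]
R3: Y=0.0002591 on G[1,0]
L1: row V2−V1=0, i_L1 at 2,1
I3: z[1]−=0.167, z[3]+=0.167
R4: Y=0.1277 on G[1,3]
R5: Y=0.7299 on G[2,1]
R6: Y=0.0001370 on G[3,2]
C1: Y=0.000 on G[0,3]
R7: Y=0.02857 on G[2,1]
I4: z[3]−=0.00288, z[0]+=0.00288
I5: z[0]−=0.00192, z[2]+=0.00192
V1: row V2−V3=17.3, i_V1 at 2,3
solve → V1=18.11, V2=18.11, V3=0.8082
aux → i_L1=2.665, i_V1=-2.666

18.11 V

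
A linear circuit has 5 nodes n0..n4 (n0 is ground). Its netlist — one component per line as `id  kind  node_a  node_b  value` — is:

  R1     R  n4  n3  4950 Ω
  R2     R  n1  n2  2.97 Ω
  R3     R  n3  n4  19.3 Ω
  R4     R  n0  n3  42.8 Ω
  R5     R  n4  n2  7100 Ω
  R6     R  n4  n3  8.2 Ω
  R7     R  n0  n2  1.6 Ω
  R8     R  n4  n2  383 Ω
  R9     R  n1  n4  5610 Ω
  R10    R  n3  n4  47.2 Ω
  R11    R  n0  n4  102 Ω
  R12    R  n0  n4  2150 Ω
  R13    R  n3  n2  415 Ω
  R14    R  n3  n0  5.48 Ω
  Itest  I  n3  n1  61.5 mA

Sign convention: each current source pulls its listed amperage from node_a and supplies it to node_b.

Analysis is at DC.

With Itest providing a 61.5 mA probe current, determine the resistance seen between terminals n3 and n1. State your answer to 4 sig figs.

Apply KCL at each of the 4 non-ground nodes and solve the resulting linear system.
Node n1: branches {R2, R9, Itest} → V_1 = 0.2776
Node n2: branches {R2, R5, R7, R8, R13} → V_2 = 0.09526
Node n3: branches {R1, R3, R4, R6, R10, R13, R14, Itest} → V_3 = -0.2764
Node n4: branches {R1, R3, R5, R6, R8, R9, R10, R11, R12} → V_4 = -0.2574

R_eq = 9.009 Ω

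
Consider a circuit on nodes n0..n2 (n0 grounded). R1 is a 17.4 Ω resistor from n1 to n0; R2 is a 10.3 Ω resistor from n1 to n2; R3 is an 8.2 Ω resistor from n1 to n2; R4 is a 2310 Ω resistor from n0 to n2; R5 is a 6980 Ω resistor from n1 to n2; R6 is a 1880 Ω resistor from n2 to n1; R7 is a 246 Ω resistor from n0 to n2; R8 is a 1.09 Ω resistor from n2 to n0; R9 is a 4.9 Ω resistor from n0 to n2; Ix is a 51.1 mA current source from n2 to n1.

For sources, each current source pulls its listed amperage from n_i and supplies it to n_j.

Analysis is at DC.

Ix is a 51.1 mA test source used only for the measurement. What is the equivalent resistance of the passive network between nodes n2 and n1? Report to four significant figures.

Apply KCL at each of the 2 non-ground nodes and solve the resulting linear system.
Node n1: branches {R1, R2, R3, R5, R6, Ix} → V_1 = 0.1772
Node n2: branches {R2, R3, R4, R5, R6, R7, R8, R9, Ix} → V_2 = -0.009043

R_eq = 3.644 Ω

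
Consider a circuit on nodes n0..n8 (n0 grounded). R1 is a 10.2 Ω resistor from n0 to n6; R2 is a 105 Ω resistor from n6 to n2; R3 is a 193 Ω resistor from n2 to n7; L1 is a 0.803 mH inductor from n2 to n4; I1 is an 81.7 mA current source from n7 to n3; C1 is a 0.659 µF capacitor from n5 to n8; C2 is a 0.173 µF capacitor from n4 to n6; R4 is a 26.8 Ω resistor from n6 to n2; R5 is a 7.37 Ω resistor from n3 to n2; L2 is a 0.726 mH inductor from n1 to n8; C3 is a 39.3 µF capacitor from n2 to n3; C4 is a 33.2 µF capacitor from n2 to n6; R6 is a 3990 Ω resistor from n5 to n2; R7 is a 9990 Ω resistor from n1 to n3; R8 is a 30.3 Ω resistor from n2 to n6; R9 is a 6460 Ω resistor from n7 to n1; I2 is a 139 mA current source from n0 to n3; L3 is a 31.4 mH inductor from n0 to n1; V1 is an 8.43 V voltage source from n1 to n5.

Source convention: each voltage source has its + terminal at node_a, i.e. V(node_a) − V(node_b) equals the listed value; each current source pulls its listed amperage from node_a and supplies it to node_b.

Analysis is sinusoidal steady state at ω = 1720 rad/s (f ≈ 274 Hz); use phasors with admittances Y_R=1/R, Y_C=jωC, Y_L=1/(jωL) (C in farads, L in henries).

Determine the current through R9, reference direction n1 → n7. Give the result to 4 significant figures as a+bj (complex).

0.001991+0.0001308j A

MNA unknowns: 8 node voltages V₁..V_8 plus 1 source current (V1)
R1: Y=0.09804+0.000j on G[0,6]
R2: Y=0.009524+0.000j on G[6,2]
R3: Y=0.005181+0.000j on G[2,7]
L1: Y=0.000-0.7240j on G[2,4]
I1: z[7]−=0.0817, z[3]+=0.0817
C1: Y=0.000+0.001133j on G[5,8]
C2: Y=0.000+0.0002976j on G[4,6]
R4: Y=0.03731+0.000j on G[6,2]
R5: Y=0.1357+0.000j on G[3,2]
L2: Y=0.000-0.8008j on G[1,8]
C3: Y=0.000+0.06760j on G[2,3]
C4: Y=0.000+0.05710j on G[2,6]
R6: Y=0.0002506+0.000j on G[5,2]
R7: Y=0.0001001+0.000j on G[1,3]
R8: Y=0.03300+0.000j on G[2,6]
R9: Y=0.0001548+0.000j on G[7,1]
I2: z[0]−=0.139, z[3]+=0.139
L3: Y=0.000-0.01852j on G[0,1]
V1: row V1−V5=8.43, i_V1 at 1,5
solve → V1=0.02705+0.06134j, V2=2.548-0.8092j, V3=3.849-1.456j, V4=2.548-0.8095j, V5=-8.403+0.06134j, V6=1.406+0.005110j, V7=-12.84-0.7839j, V8=0.03900+0.06134j
aux → i_V1=-0.002744-0.009351j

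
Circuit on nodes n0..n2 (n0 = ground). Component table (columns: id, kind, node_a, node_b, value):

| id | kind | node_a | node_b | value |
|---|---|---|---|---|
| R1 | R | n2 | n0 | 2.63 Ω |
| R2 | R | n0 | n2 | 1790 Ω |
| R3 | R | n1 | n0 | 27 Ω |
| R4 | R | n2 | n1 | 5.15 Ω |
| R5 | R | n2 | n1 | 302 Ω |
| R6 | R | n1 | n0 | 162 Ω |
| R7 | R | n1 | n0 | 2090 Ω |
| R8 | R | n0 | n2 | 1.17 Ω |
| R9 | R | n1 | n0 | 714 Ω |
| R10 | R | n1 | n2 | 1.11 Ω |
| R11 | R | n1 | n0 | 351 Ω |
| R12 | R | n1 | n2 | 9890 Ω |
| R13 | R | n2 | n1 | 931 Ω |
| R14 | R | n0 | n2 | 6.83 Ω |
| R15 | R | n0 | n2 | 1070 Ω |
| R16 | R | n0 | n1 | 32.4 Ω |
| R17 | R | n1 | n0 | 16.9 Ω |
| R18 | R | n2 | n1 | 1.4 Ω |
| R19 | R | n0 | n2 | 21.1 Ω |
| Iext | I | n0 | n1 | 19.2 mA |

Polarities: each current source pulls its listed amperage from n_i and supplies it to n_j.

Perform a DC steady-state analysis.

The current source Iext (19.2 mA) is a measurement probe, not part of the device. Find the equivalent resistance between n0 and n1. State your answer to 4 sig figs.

R_eq = 1.066 Ω

Apply KCL at each of the 2 non-ground nodes and solve the resulting linear system.
Node n1: branches {R3, R4, R5, R6, R7, R9, R10, R11, R12, R13, R16, R17, R18, Iext} → V_1 = 0.02048
Node n2: branches {R1, R2, R4, R5, R8, R10, R12, R13, R14, R15, R18, R19} → V_2 = 0.01145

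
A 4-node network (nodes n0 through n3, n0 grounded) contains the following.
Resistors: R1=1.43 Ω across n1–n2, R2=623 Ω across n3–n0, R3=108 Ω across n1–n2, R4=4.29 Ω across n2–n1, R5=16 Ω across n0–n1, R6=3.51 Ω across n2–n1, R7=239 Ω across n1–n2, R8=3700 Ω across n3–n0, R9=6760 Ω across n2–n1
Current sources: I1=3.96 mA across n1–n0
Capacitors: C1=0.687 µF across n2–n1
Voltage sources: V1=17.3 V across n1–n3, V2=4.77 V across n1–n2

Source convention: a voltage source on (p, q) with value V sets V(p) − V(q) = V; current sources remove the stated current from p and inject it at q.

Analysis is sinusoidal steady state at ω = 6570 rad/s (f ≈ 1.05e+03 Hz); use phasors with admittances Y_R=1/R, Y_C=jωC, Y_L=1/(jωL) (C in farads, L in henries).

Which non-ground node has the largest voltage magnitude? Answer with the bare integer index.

Element admittances at ω=6570 rad/s:
  Y(R1) = 0.6993+0.000j S between n1,n2
  I1: injects 0.00396 A into n0 (from n1)
  Y(R2) = 0.001605+0.000j S between n3,n0
  Y(C1) = 0.000+0.004514j S between n2,n1
  Y(R3) = 0.009259+0.000j S between n1,n2
  Y(R4) = 0.2331+0.000j S between n2,n1
  Y(R5) = 0.06250+0.000j S between n0,n1
  Y(R6) = 0.2849+0.000j S between n2,n1
  Y(R7) = 0.004184+0.000j S between n1,n2
  Y(R8) = 0.0002703+0.000j S between n3,n0
  Y(R9) = 0.0001479+0.000j S between n2,n1
  V1: constraint V(n1)−V(n3) = 17.3
  V2: constraint V(n1)−V(n2) = 4.77
Assemble and solve the 5×5 MNA system:
  V(n1)=0.4425+0.000j  V(n2)=-4.328+0.000j  V(n3)=-16.86+0.000j
  i(V1)=-0.03161+0.000j  i(V2)=-5.871-0.02153j

3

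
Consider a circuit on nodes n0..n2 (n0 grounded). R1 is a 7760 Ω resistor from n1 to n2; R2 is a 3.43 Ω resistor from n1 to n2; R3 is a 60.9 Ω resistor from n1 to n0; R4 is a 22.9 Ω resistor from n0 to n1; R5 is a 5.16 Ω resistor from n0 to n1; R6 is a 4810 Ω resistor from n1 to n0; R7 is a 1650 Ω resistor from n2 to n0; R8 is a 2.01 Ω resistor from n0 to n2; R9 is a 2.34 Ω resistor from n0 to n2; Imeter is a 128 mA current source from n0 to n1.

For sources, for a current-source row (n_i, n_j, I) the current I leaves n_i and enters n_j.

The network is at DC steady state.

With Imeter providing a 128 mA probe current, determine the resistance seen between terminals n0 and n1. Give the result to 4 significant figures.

Apply KCL at each of the 2 non-ground nodes and solve the resulting linear system.
Node n1: branches {R1, R2, R3, R4, R5, R6, Imeter} → V_1 = 0.2690
Node n2: branches {R1, R2, R7, R8, R9} → V_2 = 0.06446

R_eq = 2.101 Ω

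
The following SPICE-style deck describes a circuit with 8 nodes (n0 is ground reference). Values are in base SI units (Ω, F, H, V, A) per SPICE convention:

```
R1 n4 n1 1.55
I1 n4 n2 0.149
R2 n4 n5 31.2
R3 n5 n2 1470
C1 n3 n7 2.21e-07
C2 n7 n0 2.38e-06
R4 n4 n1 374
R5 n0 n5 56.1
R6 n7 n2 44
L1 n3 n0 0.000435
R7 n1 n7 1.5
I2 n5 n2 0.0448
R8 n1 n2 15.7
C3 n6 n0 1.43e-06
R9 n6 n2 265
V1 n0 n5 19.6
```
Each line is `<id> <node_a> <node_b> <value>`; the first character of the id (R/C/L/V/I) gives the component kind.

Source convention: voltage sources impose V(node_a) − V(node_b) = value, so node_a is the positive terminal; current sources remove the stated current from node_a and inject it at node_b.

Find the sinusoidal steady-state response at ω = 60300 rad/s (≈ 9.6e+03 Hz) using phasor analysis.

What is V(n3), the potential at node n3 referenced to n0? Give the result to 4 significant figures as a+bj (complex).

0.3441-1.699j V

Apply KCL at each of the 7 non-ground nodes and solve the resulting linear system.
Node n1: branches {R1, R4, R7, R8} → V_1 = -1.467+3.012j
Node n2: branches {I1, R3, R6, I2, R8, R9} → V_2 = 0.8027+2.901j
Node n3: branches {C1, L1} → V_3 = 0.3441-1.699j
Node n4: branches {R1, I1, R2, R4} → V_4 = -2.541+2.870j
Node n5: branches {R2, R3, R5, I2, V1} → V_5 = -19.60+0.000j
Node n6: branches {C3, R9} → V_6 = 0.1282-0.02952j
Node n7: branches {C1, C2, R6, R7} → V_7 = -0.6404+3.161j
Source currents: i(V1)=-0.8652-0.09397j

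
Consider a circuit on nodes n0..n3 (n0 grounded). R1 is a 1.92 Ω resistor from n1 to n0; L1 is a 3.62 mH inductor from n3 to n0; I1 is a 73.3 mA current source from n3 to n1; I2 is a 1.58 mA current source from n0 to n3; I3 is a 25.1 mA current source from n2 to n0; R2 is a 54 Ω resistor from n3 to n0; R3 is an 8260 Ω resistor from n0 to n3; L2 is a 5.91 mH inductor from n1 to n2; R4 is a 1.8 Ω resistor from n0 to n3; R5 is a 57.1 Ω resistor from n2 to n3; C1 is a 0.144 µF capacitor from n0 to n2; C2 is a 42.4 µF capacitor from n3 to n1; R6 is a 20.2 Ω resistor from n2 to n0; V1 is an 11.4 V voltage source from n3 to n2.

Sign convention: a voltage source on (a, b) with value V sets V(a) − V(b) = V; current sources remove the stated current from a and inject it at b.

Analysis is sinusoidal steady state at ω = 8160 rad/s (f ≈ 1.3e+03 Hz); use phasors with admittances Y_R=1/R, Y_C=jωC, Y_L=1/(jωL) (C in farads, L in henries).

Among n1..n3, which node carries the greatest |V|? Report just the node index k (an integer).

2

Apply KCL at each of the 3 non-ground nodes and solve the resulting linear system.
Node n1: branches {R1, I1, L2, C2} → V_1 = 0.5465+0.3780j
Node n2: branches {I3, L2, R5, C1, R6, V1} → V_2 = -10.98-0.2719j
Node n3: branches {L1, I1, I2, R2, R3, R4, R5, C2, V1} → V_3 = 0.4250-0.2719j
Source currents: i(V1)=-0.7310+0.2126j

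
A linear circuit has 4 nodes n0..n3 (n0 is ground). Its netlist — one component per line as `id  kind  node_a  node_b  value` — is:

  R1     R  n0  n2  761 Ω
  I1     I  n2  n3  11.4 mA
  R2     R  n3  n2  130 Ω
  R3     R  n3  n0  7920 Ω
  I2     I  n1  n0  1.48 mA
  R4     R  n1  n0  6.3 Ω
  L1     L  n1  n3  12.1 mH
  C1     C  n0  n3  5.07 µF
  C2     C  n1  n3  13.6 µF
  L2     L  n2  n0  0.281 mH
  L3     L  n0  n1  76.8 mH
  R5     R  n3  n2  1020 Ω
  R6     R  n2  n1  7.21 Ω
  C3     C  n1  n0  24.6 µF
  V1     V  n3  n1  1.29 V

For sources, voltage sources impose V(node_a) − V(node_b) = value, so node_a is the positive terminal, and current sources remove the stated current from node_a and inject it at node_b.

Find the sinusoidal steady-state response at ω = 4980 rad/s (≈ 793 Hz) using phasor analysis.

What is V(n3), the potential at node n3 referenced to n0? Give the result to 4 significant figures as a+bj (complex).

1.249-0.09292j V

Apply KCL at each of the 3 non-ground nodes and solve the resulting linear system.
Node n1: branches {I2, R4, L1, C2, L3, R6, C3, V1} → V_1 = -0.04071-0.09292j
Node n2: branches {R1, I1, R2, L2, R5, R6} → V_2 = 0.01663-0.01215j
Node n3: branches {I1, R2, R3, L1, C1, C2, R5, V1} → V_3 = 1.249-0.09292j
Source currents: i(V1)=-0.001794-0.09679j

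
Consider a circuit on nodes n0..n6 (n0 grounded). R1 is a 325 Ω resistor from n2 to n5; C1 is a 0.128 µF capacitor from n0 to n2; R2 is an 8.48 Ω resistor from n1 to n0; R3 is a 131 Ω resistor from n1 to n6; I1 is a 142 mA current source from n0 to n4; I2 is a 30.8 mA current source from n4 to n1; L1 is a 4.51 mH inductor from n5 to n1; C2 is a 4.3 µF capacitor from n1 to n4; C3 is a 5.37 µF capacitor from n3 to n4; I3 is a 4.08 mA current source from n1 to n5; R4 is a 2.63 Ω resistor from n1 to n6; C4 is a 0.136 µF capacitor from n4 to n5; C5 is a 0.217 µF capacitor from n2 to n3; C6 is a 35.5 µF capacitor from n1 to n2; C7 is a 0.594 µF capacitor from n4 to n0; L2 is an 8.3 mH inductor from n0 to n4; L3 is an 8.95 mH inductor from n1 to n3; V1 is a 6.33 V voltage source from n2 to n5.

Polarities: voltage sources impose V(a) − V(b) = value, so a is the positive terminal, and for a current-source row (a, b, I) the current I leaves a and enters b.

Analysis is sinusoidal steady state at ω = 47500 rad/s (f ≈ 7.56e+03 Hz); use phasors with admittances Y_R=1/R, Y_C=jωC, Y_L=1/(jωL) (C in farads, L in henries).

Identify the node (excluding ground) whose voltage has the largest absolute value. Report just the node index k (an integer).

Element admittances at ω=47500 rad/s:
  Y(R1) = 0.003077+0.000j S between n2,n5
  Y(C1) = 0.000+0.006080j S between n0,n2
  Y(R2) = 0.1179+0.000j S between n1,n0
  Y(R3) = 0.007634+0.000j S between n1,n6
  I1: injects 0.142 A into n4 (from n0)
  I2: injects 0.0308 A into n1 (from n4)
  Y(L1) = 0.000-0.004668j S between n5,n1
  Y(C2) = 0.000+0.2043j S between n1,n4
  Y(C3) = 0.000+0.2551j S between n3,n4
  I3: injects 0.00408 A into n5 (from n1)
  Y(R4) = 0.3802+0.000j S between n1,n6
  Y(C4) = 0.000+0.006460j S between n4,n5
  Y(C5) = 0.000+0.01031j S between n2,n3
  Y(C6) = 0.000+1.686j S between n1,n2
  Y(C7) = 0.000+0.02822j S between n4,n0
  Y(L2) = 0.000-0.002536j S between n0,n4
  Y(L3) = 0.000-0.002352j S between n1,n3
  V1: constraint V(n2)−V(n5) = 6.33
Assemble and solve the 7×7 MNA system:
  V(n1)=1.050-0.2222j  V(n2)=1.050-0.2280j  V(n3)=0.7803-0.6419j  V(n4)=0.7719-0.6548j  V(n5)=-5.280-0.2280j  V(n6)=1.050-0.2222j
  i(V1)=-0.02634-0.009548j

5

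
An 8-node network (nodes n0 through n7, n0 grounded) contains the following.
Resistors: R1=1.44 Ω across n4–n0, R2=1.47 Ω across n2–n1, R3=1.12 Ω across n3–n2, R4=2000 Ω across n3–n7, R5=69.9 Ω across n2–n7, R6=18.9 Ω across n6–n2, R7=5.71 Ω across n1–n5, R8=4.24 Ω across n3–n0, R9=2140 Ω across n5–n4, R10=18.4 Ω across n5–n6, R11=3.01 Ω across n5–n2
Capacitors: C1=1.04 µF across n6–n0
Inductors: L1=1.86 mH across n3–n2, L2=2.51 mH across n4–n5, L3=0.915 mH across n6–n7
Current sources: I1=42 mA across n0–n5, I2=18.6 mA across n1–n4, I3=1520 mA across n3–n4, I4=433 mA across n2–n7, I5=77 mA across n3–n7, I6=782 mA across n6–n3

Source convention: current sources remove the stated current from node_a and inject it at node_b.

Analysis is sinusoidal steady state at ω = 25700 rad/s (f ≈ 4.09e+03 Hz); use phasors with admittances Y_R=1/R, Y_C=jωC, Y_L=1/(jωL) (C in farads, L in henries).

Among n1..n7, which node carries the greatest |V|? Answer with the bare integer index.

Element admittances at ω=25700 rad/s:
  Y(R1) = 0.6944+0.000j S between n4,n0
  Y(C1) = 0.000+0.02673j S between n6,n0
  Y(R2) = 0.6803+0.000j S between n2,n1
  Y(R3) = 0.8929+0.000j S between n3,n2
  Y(L1) = 0.000-0.02092j S between n3,n2
  I1: injects 0.042 A into n5 (from n0)
  Y(R4) = 0.0005000+0.000j S between n3,n7
  Y(L2) = 0.000-0.01550j S between n4,n5
  I2: injects 0.0186 A into n4 (from n1)
  I3: injects 1.52 A into n4 (from n3)
  I4: injects 0.433 A into n7 (from n2)
  Y(R5) = 0.01431+0.000j S between n2,n7
  Y(R6) = 0.05291+0.000j S between n6,n2
  Y(R7) = 0.1751+0.000j S between n1,n5
  Y(R8) = 0.2358+0.000j S between n3,n0
  Y(L3) = 0.000-0.04253j S between n6,n7
  Y(R9) = 0.0004673+0.000j S between n5,n4
  I5: injects 0.077 A into n7 (from n3)
  Y(R10) = 0.05435+0.000j S between n5,n6
  Y(R11) = 0.3322+0.000j S between n5,n2
  I6: injects 0.782 A into n3 (from n6)
Assemble and solve the 7×7 MNA system:
  V(n1)=-6.994+0.5171j  V(n2)=-6.934+0.5608j  V(n3)=-6.205+0.4625j  V(n4)=2.212+0.2085j  V(n5)=-7.122+0.3472j  V(n6)=-9.498+1.158j  V(n7)=-5.307+12.59j

7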